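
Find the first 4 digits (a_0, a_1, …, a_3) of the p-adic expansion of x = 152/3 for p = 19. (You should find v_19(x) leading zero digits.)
(a_0, …, a_3) = (0, 9, 6, 6)

v_19(152/3) = 1, so a_0 = ... = a_0 = 0. Factor out: x = 19^1 · u with u = 8/3 a unit in ℤ_19. Expand u iteratively via a_{v+i} = u_i mod 19, u_{i+1} = (u_i − a_{v+i})/19:
  u_0 = 8/3;  a_1 = 9;  u_1 = (u_0 − 9)/19 = -1/3
  u_1 = -1/3;  a_2 = 6;  u_2 = (u_1 − 6)/19 = -1/3
  u_2 = -1/3;  a_3 = 6;  u_3 = (u_2 − 6)/19 = -1/3
Digits: (0, 9, 6, 6).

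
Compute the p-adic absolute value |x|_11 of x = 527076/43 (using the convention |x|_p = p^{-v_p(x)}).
|527076/43|_11 = 1/14641

Step 1 — compute v_11(x) by factoring powers of 11 out of the numerator and denominator: v_11(527076/43) = 4. Step 2 — apply |x|_p = p^{-v_p(x)} = 11^{-4} = 1/14641.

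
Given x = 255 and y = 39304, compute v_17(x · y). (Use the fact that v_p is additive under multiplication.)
v_17(10022520) = 4

v_p(x) = 1 (factor: 255 = 17^1 · 15); v_p(y) = 3 (factor: 39304 = 17^3 · 8). Additivity: v_p(xy) = v_p(x) + v_p(y) = 1 + 3 = 4. (Direct check: xy = 10022520 = 17^4 · (120).)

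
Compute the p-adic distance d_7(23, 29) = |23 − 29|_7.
d_7(23, 29) = 1

Step 1 — x − y = 23 − 29 = -6. Step 2 — v_7(-6) = 0 (factor: -6 = −(7^0 · 6); the sign does not affect v_p). Step 3 — |x − y|_7 = 7^{0} = 1.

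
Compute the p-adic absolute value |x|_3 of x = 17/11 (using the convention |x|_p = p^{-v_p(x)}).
|17/11|_3 = 1

Step 1 — compute v_3(x) by factoring powers of 3 out of the numerator and denominator: v_3(17/11) = 0. Step 2 — apply |x|_p = p^{-v_p(x)} = 3^{0} = 1.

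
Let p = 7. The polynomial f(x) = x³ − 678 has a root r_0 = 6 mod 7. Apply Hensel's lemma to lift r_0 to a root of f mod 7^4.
r_3 = 1336 (mod 2401)

Hensel: r_{i+1} = r_i − f(r_i)/f′(r_i) mod 7^{i+2}, where f′(x) = 3x². Iterate:
  r_0 = 6 (mod 7)
  r_1 = 13 (mod 49)
  r_2 = 307 (mod 343)
  r_3 = 1336 (mod 2401)
Final: r = 1336 with f(r) ≡ 0 mod 7^4.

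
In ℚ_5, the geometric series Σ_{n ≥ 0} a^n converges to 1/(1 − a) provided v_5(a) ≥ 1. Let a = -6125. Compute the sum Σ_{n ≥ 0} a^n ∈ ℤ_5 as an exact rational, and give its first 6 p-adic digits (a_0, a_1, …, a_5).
Σ a^n = 1/(1 − a) = 1/6126;  first 6 digits = (1, 0, 0, 1, 0, 3)

v_5(a) = 3 ≥ 1, so the series converges in ℤ_5 to 1/(1 − a) = 1/(1 − (-6125)) = 1/6126. Expand this rational in ℤ_5: compute digits iteratively via d_i = x_i mod 5, x_{i+1} = (x_i − d_i)/5. The first 6 digits are (1, 0, 0, 1, 0, 3).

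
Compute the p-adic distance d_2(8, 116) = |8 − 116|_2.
d_2(8, 116) = 1/4

Step 1 — x − y = 8 − 116 = -108. Step 2 — v_2(-108) = 2 (factor: -108 = −(2^2 · 27); the sign does not affect v_p). Step 3 — |x − y|_2 = 2^{-2} = 1/4.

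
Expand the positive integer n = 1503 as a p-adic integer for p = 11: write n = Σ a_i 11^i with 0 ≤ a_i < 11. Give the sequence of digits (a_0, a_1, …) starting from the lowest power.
(a_0, a_1, …) = (7, 4, 1, 1)

Repeated division by 11 gives the digits low-to-high: 1503 = 7 + 4·11^1 + 1·11^2 + 1·11^3. Digit sequence: (7, 4, 1, 1).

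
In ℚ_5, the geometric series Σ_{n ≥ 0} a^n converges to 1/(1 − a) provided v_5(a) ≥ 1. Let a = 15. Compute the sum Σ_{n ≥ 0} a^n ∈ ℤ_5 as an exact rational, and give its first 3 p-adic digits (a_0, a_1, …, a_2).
Σ a^n = 1/(1 − a) = -1/14;  first 3 digits = (1, 3, 4)

v_5(a) = 1 ≥ 1, so the series converges in ℤ_5 to 1/(1 − a) = 1/(1 − 15) = -1/14. Expand this rational in ℤ_5: compute digits iteratively via d_i = x_i mod 5, x_{i+1} = (x_i − d_i)/5. The first 3 digits are (1, 3, 4).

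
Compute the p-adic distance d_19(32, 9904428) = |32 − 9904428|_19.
d_19(32, 9904428) = 1/2476099

Step 1 — x − y = 32 − 9904428 = -9904396. Step 2 — v_19(-9904396) = 5 (factor: -9904396 = −(19^5 · 4); the sign does not affect v_p). Step 3 — |x − y|_19 = 19^{-5} = 1/2476099.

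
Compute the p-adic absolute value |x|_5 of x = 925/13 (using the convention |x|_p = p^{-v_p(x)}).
|925/13|_5 = 1/25

Step 1 — compute v_5(x) by factoring powers of 5 out of the numerator and denominator: v_5(925/13) = 2. Step 2 — apply |x|_p = p^{-v_p(x)} = 5^{-2} = 1/25.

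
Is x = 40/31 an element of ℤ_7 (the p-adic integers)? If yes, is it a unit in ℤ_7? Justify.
x ∈ ℤ_7^× (unit); v_7(x) = 0

ℤ_7 = {x ∈ ℚ_7 : v_7(x) ≥ 0} and ℤ_7^× = {x ∈ ℤ_7 : v_7(x) = 0}. Here v_7(40/31) = v_7(num) − v_7(den) = 0; compare against these criteria.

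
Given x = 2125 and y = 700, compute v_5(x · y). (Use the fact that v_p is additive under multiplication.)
v_5(1487500) = 5

v_p(x) = 3 (factor: 2125 = 5^3 · 17); v_p(y) = 2 (factor: 700 = 5^2 · 28). Additivity: v_p(xy) = v_p(x) + v_p(y) = 3 + 2 = 5. (Direct check: xy = 1487500 = 5^5 · (476).)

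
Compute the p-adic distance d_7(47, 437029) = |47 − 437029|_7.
d_7(47, 437029) = 1/16807

Step 1 — x − y = 47 − 437029 = -436982. Step 2 — v_7(-436982) = 5 (factor: -436982 = −(7^5 · 26); the sign does not affect v_p). Step 3 — |x − y|_7 = 7^{-5} = 1/16807.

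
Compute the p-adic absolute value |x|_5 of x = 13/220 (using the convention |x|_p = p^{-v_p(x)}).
|13/220|_5 = 5

Step 1 — compute v_5(x) by factoring powers of 5 out of the numerator and denominator: v_5(13/220) = -1. Step 2 — apply |x|_p = p^{-v_p(x)} = 5^{1} = 5.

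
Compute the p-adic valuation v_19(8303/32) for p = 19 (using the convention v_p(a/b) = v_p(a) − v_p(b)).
v_19(8303/32) = 2

Factor powers of 19 from the numerator and denominator of the reduced fraction: 8303 = 19^2 · 23 and 32 = 19^0 · 32. Apply v_p(a/b) = v_p(a) − v_p(b): v_19(8303/32) = 2 − 0 = 2.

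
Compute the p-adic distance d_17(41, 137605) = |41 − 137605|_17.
d_17(41, 137605) = 1/4913

Step 1 — x − y = 41 − 137605 = -137564. Step 2 — v_17(-137564) = 3 (factor: -137564 = −(17^3 · 28); the sign does not affect v_p). Step 3 — |x − y|_17 = 17^{-3} = 1/4913.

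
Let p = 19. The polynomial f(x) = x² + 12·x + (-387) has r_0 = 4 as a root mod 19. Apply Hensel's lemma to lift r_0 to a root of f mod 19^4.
r_3 = 109349 (mod 130321)

Hensel: r_{i+1} = r_i − f(r_i)·(f′(r_i))^{-1} mod 19^{i+2}, f′(x) = 2x + 12. Iterate:
  r_0 = 4 (mod 19)
  r_1 = 327 (mod 361)
  r_2 = 6464 (mod 6859)
  r_3 = 109349 (mod 130321)
Final: r = 109349 satisfies f(r) ≡ 0 mod 19^4.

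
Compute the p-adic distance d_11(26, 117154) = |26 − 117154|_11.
d_11(26, 117154) = 1/14641

Step 1 — x − y = 26 − 117154 = -117128. Step 2 — v_11(-117128) = 4 (factor: -117128 = −(11^4 · 8); the sign does not affect v_p). Step 3 — |x − y|_11 = 11^{-4} = 1/14641.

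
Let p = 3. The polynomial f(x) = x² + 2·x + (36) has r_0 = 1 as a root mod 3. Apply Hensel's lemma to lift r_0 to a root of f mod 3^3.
r_2 = 16 (mod 27)

Hensel: r_{i+1} = r_i − f(r_i)·(f′(r_i))^{-1} mod 3^{i+2}, f′(x) = 2x + 2. Iterate:
  r_0 = 1 (mod 3)
  r_1 = 7 (mod 9)
  r_2 = 16 (mod 27)
Final: r = 16 satisfies f(r) ≡ 0 mod 3^3.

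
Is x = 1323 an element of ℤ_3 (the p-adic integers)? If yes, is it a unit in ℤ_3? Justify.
x ∈ ℤ_3 but not a unit; v_3(x) = 3 > 0

ℤ_3 = {x ∈ ℚ_3 : v_3(x) ≥ 0} and ℤ_3^× = {x ∈ ℤ_3 : v_3(x) = 0}. Here v_3(1323) = v_3(num) − v_3(den) = 3; compare against these criteria.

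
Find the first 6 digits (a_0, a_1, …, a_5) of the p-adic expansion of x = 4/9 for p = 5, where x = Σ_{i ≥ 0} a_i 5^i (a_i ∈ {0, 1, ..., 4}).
(a_0, …, a_5) = (1, 1, 2, 4, 3, 2)

v_5(4/9) = 0 (numerator and denominator both coprime to 5), so x ∈ ℤ_5^×. Compute digits iteratively via a_i = x_i mod 5, x_{i+1} = (x_i − a_i)/5, with x_0 = x:
  x_0 = 4/9;  a_0 = 1;  x_1 = (x_0 − 1)/5 = -1/9
  x_1 = -1/9;  a_1 = 1;  x_2 = (x_1 − 1)/5 = -2/9
  x_2 = -2/9;  a_2 = 2;  x_3 = (x_2 − 2)/5 = -4/9
  x_3 = -4/9;  a_3 = 4;  x_4 = (x_3 − 4)/5 = -8/9
  x_4 = -8/9;  a_4 = 3;  x_5 = (x_4 − 3)/5 = -7/9
  x_5 = -7/9;  a_5 = 2;  x_6 = (x_5 − 2)/5 = -5/9
Digits: (1, 1, 2, 4, 3, 2).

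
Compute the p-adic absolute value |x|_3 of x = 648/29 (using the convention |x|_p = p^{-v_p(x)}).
|648/29|_3 = 1/81

Step 1 — compute v_3(x) by factoring powers of 3 out of the numerator and denominator: v_3(648/29) = 4. Step 2 — apply |x|_p = p^{-v_p(x)} = 3^{-4} = 1/81.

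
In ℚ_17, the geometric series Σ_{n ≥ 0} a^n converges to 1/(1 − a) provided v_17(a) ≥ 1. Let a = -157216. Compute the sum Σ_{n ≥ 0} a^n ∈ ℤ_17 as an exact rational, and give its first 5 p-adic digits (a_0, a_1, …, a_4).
Σ a^n = 1/(1 − a) = 1/157217;  first 5 digits = (1, 0, 0, 2, 15)

v_17(a) = 3 ≥ 1, so the series converges in ℤ_17 to 1/(1 − a) = 1/(1 − (-157216)) = 1/157217. Expand this rational in ℤ_17: compute digits iteratively via d_i = x_i mod 17, x_{i+1} = (x_i − d_i)/17. The first 5 digits are (1, 0, 0, 2, 15).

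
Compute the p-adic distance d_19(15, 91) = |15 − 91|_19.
d_19(15, 91) = 1/19

Step 1 — x − y = 15 − 91 = -76. Step 2 — v_19(-76) = 1 (factor: -76 = −(19^1 · 4); the sign does not affect v_p). Step 3 — |x − y|_19 = 19^{-1} = 1/19.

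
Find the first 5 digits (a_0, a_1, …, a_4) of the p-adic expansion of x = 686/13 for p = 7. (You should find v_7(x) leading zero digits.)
(a_0, …, a_4) = (0, 0, 0, 5, 2)

v_7(686/13) = 3, so a_0 = ... = a_2 = 0. Factor out: x = 7^3 · u with u = 2/13 a unit in ℤ_7. Expand u iteratively via a_{v+i} = u_i mod 7, u_{i+1} = (u_i − a_{v+i})/7:
  u_0 = 2/13;  a_3 = 5;  u_1 = (u_0 − 5)/7 = -9/13
  u_1 = -9/13;  a_4 = 2;  u_2 = (u_1 − 2)/7 = -5/13
Digits: (0, 0, 0, 5, 2).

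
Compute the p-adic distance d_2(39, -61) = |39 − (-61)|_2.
d_2(39, -61) = 1/4

Step 1 — x − y = 39 − (-61) = 100. Step 2 — v_2(100) = 2 (factor: 100 = (2^2 · 25); the sign does not affect v_p). Step 3 — |x − y|_2 = 2^{-2} = 1/4.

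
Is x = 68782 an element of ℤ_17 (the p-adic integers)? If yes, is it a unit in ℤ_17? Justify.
x ∈ ℤ_17 but not a unit; v_17(x) = 3 > 0

ℤ_17 = {x ∈ ℚ_17 : v_17(x) ≥ 0} and ℤ_17^× = {x ∈ ℤ_17 : v_17(x) = 0}. Here v_17(68782) = v_17(num) − v_17(den) = 3; compare against these criteria.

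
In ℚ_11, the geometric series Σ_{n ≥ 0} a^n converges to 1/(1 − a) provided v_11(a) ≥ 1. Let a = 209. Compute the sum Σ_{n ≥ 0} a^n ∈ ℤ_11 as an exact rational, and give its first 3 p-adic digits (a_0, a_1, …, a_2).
Σ a^n = 1/(1 − a) = -1/208;  first 3 digits = (1, 8, 10)

v_11(a) = 1 ≥ 1, so the series converges in ℤ_11 to 1/(1 − a) = 1/(1 − 209) = -1/208. Expand this rational in ℤ_11: compute digits iteratively via d_i = x_i mod 11, x_{i+1} = (x_i − d_i)/11. The first 3 digits are (1, 8, 10).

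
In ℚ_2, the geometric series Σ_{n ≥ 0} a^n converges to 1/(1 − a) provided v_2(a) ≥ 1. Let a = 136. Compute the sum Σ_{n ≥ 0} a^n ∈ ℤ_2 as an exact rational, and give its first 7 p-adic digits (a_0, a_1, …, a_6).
Σ a^n = 1/(1 − a) = -1/135;  first 7 digits = (1, 0, 0, 1, 0, 0, 1)

v_2(a) = 3 ≥ 1, so the series converges in ℤ_2 to 1/(1 − a) = 1/(1 − 136) = -1/135. Expand this rational in ℤ_2: compute digits iteratively via d_i = x_i mod 2, x_{i+1} = (x_i − d_i)/2. The first 7 digits are (1, 0, 0, 1, 0, 0, 1).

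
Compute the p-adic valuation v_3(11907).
v_3(11907) = 5

v_3(n) is the largest exponent k such that 3^k divides n. Factor out: 11907 = 3^5 · 49. (Sign doesn't affect v_p.) So v_3(11907) = 5.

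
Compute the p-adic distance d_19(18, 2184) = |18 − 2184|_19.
d_19(18, 2184) = 1/361

Step 1 — x − y = 18 − 2184 = -2166. Step 2 — v_19(-2166) = 2 (factor: -2166 = −(19^2 · 6); the sign does not affect v_p). Step 3 — |x − y|_19 = 19^{-2} = 1/361.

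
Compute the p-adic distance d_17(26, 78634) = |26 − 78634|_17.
d_17(26, 78634) = 1/4913

Step 1 — x − y = 26 − 78634 = -78608. Step 2 — v_17(-78608) = 3 (factor: -78608 = −(17^3 · 16); the sign does not affect v_p). Step 3 — |x − y|_17 = 17^{-3} = 1/4913.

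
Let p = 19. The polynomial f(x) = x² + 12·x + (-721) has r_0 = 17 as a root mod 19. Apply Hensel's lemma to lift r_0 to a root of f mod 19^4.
r_3 = 111053 (mod 130321)

Hensel: r_{i+1} = r_i − f(r_i)·(f′(r_i))^{-1} mod 19^{i+2}, f′(x) = 2x + 12. Iterate:
  r_0 = 17 (mod 19)
  r_1 = 226 (mod 361)
  r_2 = 1309 (mod 6859)
  r_3 = 111053 (mod 130321)
Final: r = 111053 satisfies f(r) ≡ 0 mod 19^4.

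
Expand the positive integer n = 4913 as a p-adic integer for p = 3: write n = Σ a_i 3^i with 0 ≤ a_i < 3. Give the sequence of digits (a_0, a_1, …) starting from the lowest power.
(a_0, a_1, …) = (2, 2, 2, 1, 0, 2, 0, 2)

Repeated division by 3 gives the digits low-to-high: 4913 = 2 + 2·3^1 + 2·3^2 + 1·3^3 + 2·3^5 + 2·3^7. Digit sequence: (2, 2, 2, 1, 0, 2, 0, 2).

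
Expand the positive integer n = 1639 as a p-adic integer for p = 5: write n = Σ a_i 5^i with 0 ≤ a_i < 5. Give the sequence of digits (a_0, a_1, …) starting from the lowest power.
(a_0, a_1, …) = (4, 2, 0, 3, 2)

Repeated division by 5 gives the digits low-to-high: 1639 = 4 + 2·5^1 + 3·5^3 + 2·5^4. Digit sequence: (4, 2, 0, 3, 2).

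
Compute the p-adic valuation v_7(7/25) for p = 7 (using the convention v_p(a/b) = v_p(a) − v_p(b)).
v_7(7/25) = 1

Factor powers of 7 from the numerator and denominator of the reduced fraction: 7 = 7^1 · 1 and 25 = 7^0 · 25. Apply v_p(a/b) = v_p(a) − v_p(b): v_7(7/25) = 1 − 0 = 1.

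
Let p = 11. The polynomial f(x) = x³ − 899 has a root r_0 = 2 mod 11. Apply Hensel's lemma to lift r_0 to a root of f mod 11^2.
r_1 = 46 (mod 121)

Hensel: r_{i+1} = r_i − f(r_i)/f′(r_i) mod 11^{i+2}, where f′(x) = 3x². Iterate:
  r_0 = 2 (mod 11)
  r_1 = 46 (mod 121)
Final: r = 46 with f(r) ≡ 0 mod 11^2.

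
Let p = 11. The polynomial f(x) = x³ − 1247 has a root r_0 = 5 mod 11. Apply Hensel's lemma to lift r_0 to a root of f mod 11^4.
r_3 = 2348 (mod 14641)

Hensel: r_{i+1} = r_i − f(r_i)/f′(r_i) mod 11^{i+2}, where f′(x) = 3x². Iterate:
  r_0 = 5 (mod 11)
  r_1 = 49 (mod 121)
  r_2 = 1017 (mod 1331)
  r_3 = 2348 (mod 14641)
Final: r = 2348 with f(r) ≡ 0 mod 11^4.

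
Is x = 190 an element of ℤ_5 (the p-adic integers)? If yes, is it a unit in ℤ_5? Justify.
x ∈ ℤ_5 but not a unit; v_5(x) = 1 > 0

ℤ_5 = {x ∈ ℚ_5 : v_5(x) ≥ 0} and ℤ_5^× = {x ∈ ℤ_5 : v_5(x) = 0}. Here v_5(190) = v_5(num) − v_5(den) = 1; compare against these criteria.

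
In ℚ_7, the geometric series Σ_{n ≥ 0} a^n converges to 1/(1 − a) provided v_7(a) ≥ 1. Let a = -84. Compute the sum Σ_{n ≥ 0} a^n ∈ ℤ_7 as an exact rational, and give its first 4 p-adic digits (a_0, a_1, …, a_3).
Σ a^n = 1/(1 − a) = 1/85;  first 4 digits = (1, 2, 2, 0)

v_7(a) = 1 ≥ 1, so the series converges in ℤ_7 to 1/(1 − a) = 1/(1 − (-84)) = 1/85. Expand this rational in ℤ_7: compute digits iteratively via d_i = x_i mod 7, x_{i+1} = (x_i − d_i)/7. The first 4 digits are (1, 2, 2, 0).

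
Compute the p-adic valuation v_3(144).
v_3(144) = 2

v_3(n) is the largest exponent k such that 3^k divides n. Factor out: 144 = 3^2 · 16. (Sign doesn't affect v_p.) So v_3(144) = 2.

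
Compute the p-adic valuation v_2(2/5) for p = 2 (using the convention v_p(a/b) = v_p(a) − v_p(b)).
v_2(2/5) = 1

Factor powers of 2 from the numerator and denominator of the reduced fraction: 2 = 2^1 · 1 and 5 = 2^0 · 5. Apply v_p(a/b) = v_p(a) − v_p(b): v_2(2/5) = 1 − 0 = 1.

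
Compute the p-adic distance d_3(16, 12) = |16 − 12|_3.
d_3(16, 12) = 1

Step 1 — x − y = 16 − 12 = 4. Step 2 — v_3(4) = 0 (factor: 4 = (3^0 · 4); the sign does not affect v_p). Step 3 — |x − y|_3 = 3^{0} = 1.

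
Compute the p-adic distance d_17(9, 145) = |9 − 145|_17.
d_17(9, 145) = 1/17

Step 1 — x − y = 9 − 145 = -136. Step 2 — v_17(-136) = 1 (factor: -136 = −(17^1 · 8); the sign does not affect v_p). Step 3 — |x − y|_17 = 17^{-1} = 1/17.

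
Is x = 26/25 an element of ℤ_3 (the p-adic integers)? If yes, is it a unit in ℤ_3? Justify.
x ∈ ℤ_3^× (unit); v_3(x) = 0

ℤ_3 = {x ∈ ℚ_3 : v_3(x) ≥ 0} and ℤ_3^× = {x ∈ ℤ_3 : v_3(x) = 0}. Here v_3(26/25) = v_3(num) − v_3(den) = 0; compare against these criteria.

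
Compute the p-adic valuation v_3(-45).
v_3(-45) = 2

v_3(n) is the largest exponent k such that 3^k divides n. Factor out: -45 = -3^2 · 5. (Sign doesn't affect v_p.) So v_3(-45) = 2.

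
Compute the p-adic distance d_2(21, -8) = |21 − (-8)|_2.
d_2(21, -8) = 1

Step 1 — x − y = 21 − (-8) = 29. Step 2 — v_2(29) = 0 (factor: 29 = (2^0 · 29); the sign does not affect v_p). Step 3 — |x − y|_2 = 2^{0} = 1.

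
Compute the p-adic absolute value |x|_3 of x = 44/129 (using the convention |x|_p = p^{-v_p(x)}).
|44/129|_3 = 3

Step 1 — compute v_3(x) by factoring powers of 3 out of the numerator and denominator: v_3(44/129) = -1. Step 2 — apply |x|_p = p^{-v_p(x)} = 3^{1} = 3.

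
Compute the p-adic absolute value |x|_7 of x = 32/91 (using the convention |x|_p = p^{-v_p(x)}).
|32/91|_7 = 7

Step 1 — compute v_7(x) by factoring powers of 7 out of the numerator and denominator: v_7(32/91) = -1. Step 2 — apply |x|_p = p^{-v_p(x)} = 7^{1} = 7.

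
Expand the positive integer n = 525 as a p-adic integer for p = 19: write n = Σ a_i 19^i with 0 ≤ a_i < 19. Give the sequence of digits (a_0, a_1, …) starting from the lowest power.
(a_0, a_1, …) = (12, 8, 1)

Repeated division by 19 gives the digits low-to-high: 525 = 12 + 8·19^1 + 1·19^2. Digit sequence: (12, 8, 1).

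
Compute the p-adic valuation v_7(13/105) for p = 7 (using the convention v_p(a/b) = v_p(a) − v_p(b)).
v_7(13/105) = -1

Factor powers of 7 from the numerator and denominator of the reduced fraction: 13 = 7^0 · 13 and 105 = 7^1 · 15. Apply v_p(a/b) = v_p(a) − v_p(b): v_7(13/105) = 0 − 1 = -1.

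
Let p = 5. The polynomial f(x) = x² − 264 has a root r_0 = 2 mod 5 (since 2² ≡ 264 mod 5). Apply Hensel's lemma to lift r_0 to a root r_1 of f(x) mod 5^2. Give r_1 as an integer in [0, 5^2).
r_1 = 17 (mod 25)

Hensel's recurrence: r_{i+1} = r_i − f(r_i)·(f′(r_i))^{-1} mod 5^{i+2}, with f′(x) = 2x. Iterate:
  r_0 = 2 (mod 5)
  r_1 = 17 (mod 25)
Final: r_1 = 17, and one checks f(r_1) ≡ 0 mod 5^2.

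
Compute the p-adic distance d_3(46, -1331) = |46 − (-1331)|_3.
d_3(46, -1331) = 1/81

Step 1 — x − y = 46 − (-1331) = 1377. Step 2 — v_3(1377) = 4 (factor: 1377 = (3^4 · 17); the sign does not affect v_p). Step 3 — |x − y|_3 = 3^{-4} = 1/81.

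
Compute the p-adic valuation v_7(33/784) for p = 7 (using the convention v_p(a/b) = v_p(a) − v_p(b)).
v_7(33/784) = -2

Factor powers of 7 from the numerator and denominator of the reduced fraction: 33 = 7^0 · 33 and 784 = 7^2 · 16. Apply v_p(a/b) = v_p(a) − v_p(b): v_7(33/784) = 0 − 2 = -2.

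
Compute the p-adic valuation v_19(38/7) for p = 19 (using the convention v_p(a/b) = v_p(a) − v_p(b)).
v_19(38/7) = 1

Factor powers of 19 from the numerator and denominator of the reduced fraction: 38 = 19^1 · 2 and 7 = 19^0 · 7. Apply v_p(a/b) = v_p(a) − v_p(b): v_19(38/7) = 1 − 0 = 1.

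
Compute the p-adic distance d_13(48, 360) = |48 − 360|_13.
d_13(48, 360) = 1/13

Step 1 — x − y = 48 − 360 = -312. Step 2 — v_13(-312) = 1 (factor: -312 = −(13^1 · 24); the sign does not affect v_p). Step 3 — |x − y|_13 = 13^{-1} = 1/13.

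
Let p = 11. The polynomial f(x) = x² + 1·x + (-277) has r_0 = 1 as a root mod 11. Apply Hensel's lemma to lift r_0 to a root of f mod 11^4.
r_3 = 11144 (mod 14641)

Hensel: r_{i+1} = r_i − f(r_i)·(f′(r_i))^{-1} mod 11^{i+2}, f′(x) = 2x + 1. Iterate:
  r_0 = 1 (mod 11)
  r_1 = 12 (mod 121)
  r_2 = 496 (mod 1331)
  r_3 = 11144 (mod 14641)
Final: r = 11144 satisfies f(r) ≡ 0 mod 11^4.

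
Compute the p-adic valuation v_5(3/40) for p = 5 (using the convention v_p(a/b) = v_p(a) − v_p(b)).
v_5(3/40) = -1

Factor powers of 5 from the numerator and denominator of the reduced fraction: 3 = 5^0 · 3 and 40 = 5^1 · 8. Apply v_p(a/b) = v_p(a) − v_p(b): v_5(3/40) = 0 − 1 = -1.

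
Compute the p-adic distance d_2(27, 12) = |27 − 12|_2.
d_2(27, 12) = 1

Step 1 — x − y = 27 − 12 = 15. Step 2 — v_2(15) = 0 (factor: 15 = (2^0 · 15); the sign does not affect v_p). Step 3 — |x − y|_2 = 2^{0} = 1.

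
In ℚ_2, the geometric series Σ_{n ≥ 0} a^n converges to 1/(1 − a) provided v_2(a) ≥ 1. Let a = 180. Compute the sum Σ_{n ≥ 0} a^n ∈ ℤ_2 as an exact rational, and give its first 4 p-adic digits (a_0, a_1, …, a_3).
Σ a^n = 1/(1 − a) = -1/179;  first 4 digits = (1, 0, 1, 0)

v_2(a) = 2 ≥ 1, so the series converges in ℤ_2 to 1/(1 − a) = 1/(1 − 180) = -1/179. Expand this rational in ℤ_2: compute digits iteratively via d_i = x_i mod 2, x_{i+1} = (x_i − d_i)/2. The first 4 digits are (1, 0, 1, 0).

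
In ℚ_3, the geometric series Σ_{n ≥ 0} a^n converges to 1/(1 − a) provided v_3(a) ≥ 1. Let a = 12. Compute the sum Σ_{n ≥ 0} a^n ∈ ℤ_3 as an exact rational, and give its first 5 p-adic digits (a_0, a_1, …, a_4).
Σ a^n = 1/(1 − a) = -1/11;  first 5 digits = (1, 1, 2, 0, 0)

v_3(a) = 1 ≥ 1, so the series converges in ℤ_3 to 1/(1 − a) = 1/(1 − 12) = -1/11. Expand this rational in ℤ_3: compute digits iteratively via d_i = x_i mod 3, x_{i+1} = (x_i − d_i)/3. The first 5 digits are (1, 1, 2, 0, 0).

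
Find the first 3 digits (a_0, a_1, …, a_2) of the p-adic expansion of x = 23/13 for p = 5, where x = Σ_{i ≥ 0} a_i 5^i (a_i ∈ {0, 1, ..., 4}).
(a_0, …, a_2) = (1, 4, 0)

v_5(23/13) = 0 (numerator and denominator both coprime to 5), so x ∈ ℤ_5^×. Compute digits iteratively via a_i = x_i mod 5, x_{i+1} = (x_i − a_i)/5, with x_0 = x:
  x_0 = 23/13;  a_0 = 1;  x_1 = (x_0 − 1)/5 = 2/13
  x_1 = 2/13;  a_1 = 4;  x_2 = (x_1 − 4)/5 = -10/13
  x_2 = -10/13;  a_2 = 0;  x_3 = (x_2 − 0)/5 = -2/13
Digits: (1, 4, 0).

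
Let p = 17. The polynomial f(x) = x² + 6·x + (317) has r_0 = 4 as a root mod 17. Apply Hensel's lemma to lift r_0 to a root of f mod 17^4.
r_3 = 18619 (mod 83521)

Hensel: r_{i+1} = r_i − f(r_i)·(f′(r_i))^{-1} mod 17^{i+2}, f′(x) = 2x + 6. Iterate:
  r_0 = 4 (mod 17)
  r_1 = 123 (mod 289)
  r_2 = 3880 (mod 4913)
  r_3 = 18619 (mod 83521)
Final: r = 18619 satisfies f(r) ≡ 0 mod 17^4.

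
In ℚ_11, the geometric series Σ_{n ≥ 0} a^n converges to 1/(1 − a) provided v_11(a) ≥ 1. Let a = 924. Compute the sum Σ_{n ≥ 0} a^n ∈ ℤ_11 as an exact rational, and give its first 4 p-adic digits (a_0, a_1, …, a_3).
Σ a^n = 1/(1 − a) = -1/923;  first 4 digits = (1, 7, 1, 6)

v_11(a) = 1 ≥ 1, so the series converges in ℤ_11 to 1/(1 − a) = 1/(1 − 924) = -1/923. Expand this rational in ℤ_11: compute digits iteratively via d_i = x_i mod 11, x_{i+1} = (x_i − d_i)/11. The first 4 digits are (1, 7, 1, 6).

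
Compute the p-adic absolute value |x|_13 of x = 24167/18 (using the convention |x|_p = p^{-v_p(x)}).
|24167/18|_13 = 1/2197

Step 1 — compute v_13(x) by factoring powers of 13 out of the numerator and denominator: v_13(24167/18) = 3. Step 2 — apply |x|_p = p^{-v_p(x)} = 13^{-3} = 1/2197.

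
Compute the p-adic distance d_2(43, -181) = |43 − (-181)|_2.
d_2(43, -181) = 1/32

Step 1 — x − y = 43 − (-181) = 224. Step 2 — v_2(224) = 5 (factor: 224 = (2^5 · 7); the sign does not affect v_p). Step 3 — |x − y|_2 = 2^{-5} = 1/32.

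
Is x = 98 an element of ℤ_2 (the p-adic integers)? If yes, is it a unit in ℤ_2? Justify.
x ∈ ℤ_2 but not a unit; v_2(x) = 1 > 0

ℤ_2 = {x ∈ ℚ_2 : v_2(x) ≥ 0} and ℤ_2^× = {x ∈ ℤ_2 : v_2(x) = 0}. Here v_2(98) = v_2(num) − v_2(den) = 1; compare against these criteria.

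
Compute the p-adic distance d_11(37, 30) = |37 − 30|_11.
d_11(37, 30) = 1

Step 1 — x − y = 37 − 30 = 7. Step 2 — v_11(7) = 0 (factor: 7 = (11^0 · 7); the sign does not affect v_p). Step 3 — |x − y|_11 = 11^{0} = 1.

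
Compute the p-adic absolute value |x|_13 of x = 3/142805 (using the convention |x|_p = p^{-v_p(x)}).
|3/142805|_13 = 28561

Step 1 — compute v_13(x) by factoring powers of 13 out of the numerator and denominator: v_13(3/142805) = -4. Step 2 — apply |x|_p = p^{-v_p(x)} = 13^{4} = 28561.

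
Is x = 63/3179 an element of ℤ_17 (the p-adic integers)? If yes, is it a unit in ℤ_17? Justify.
x ∉ ℤ_17 (v_17(x) = -2 < 0)

ℤ_17 = {x ∈ ℚ_17 : v_17(x) ≥ 0} and ℤ_17^× = {x ∈ ℤ_17 : v_17(x) = 0}. Here v_17(63/3179) = v_17(num) − v_17(den) = -2; compare against these criteria.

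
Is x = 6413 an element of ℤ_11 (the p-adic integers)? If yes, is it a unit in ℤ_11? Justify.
x ∈ ℤ_11 but not a unit; v_11(x) = 2 > 0

ℤ_11 = {x ∈ ℚ_11 : v_11(x) ≥ 0} and ℤ_11^× = {x ∈ ℤ_11 : v_11(x) = 0}. Here v_11(6413) = v_11(num) − v_11(den) = 2; compare against these criteria.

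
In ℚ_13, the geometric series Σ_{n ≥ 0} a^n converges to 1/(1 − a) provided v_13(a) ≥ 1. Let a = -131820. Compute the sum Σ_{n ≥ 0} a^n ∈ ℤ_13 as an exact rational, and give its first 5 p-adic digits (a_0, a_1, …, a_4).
Σ a^n = 1/(1 − a) = 1/131821;  first 5 digits = (1, 0, 0, 5, 8)

v_13(a) = 3 ≥ 1, so the series converges in ℤ_13 to 1/(1 − a) = 1/(1 − (-131820)) = 1/131821. Expand this rational in ℤ_13: compute digits iteratively via d_i = x_i mod 13, x_{i+1} = (x_i − d_i)/13. The first 5 digits are (1, 0, 0, 5, 8).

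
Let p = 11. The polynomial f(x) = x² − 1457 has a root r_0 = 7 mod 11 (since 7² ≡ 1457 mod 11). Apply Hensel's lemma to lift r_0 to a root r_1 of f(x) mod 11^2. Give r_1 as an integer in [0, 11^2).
r_1 = 73 (mod 121)

Hensel's recurrence: r_{i+1} = r_i − f(r_i)·(f′(r_i))^{-1} mod 11^{i+2}, with f′(x) = 2x. Iterate:
  r_0 = 7 (mod 11)
  r_1 = 73 (mod 121)
Final: r_1 = 73, and one checks f(r_1) ≡ 0 mod 11^2.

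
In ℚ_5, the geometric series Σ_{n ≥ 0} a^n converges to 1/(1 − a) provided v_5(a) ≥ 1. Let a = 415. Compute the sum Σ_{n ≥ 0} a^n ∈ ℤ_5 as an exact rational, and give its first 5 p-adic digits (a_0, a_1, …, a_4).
Σ a^n = 1/(1 − a) = -1/414;  first 5 digits = (1, 3, 0, 3, 4)

v_5(a) = 1 ≥ 1, so the series converges in ℤ_5 to 1/(1 − a) = 1/(1 − 415) = -1/414. Expand this rational in ℤ_5: compute digits iteratively via d_i = x_i mod 5, x_{i+1} = (x_i − d_i)/5. The first 5 digits are (1, 3, 0, 3, 4).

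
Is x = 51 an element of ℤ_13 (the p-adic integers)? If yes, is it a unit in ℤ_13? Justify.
x ∈ ℤ_13^× (unit); v_13(x) = 0

ℤ_13 = {x ∈ ℚ_13 : v_13(x) ≥ 0} and ℤ_13^× = {x ∈ ℤ_13 : v_13(x) = 0}. Here v_13(51) = v_13(num) − v_13(den) = 0; compare against these criteria.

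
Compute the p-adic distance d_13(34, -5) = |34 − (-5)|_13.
d_13(34, -5) = 1/13

Step 1 — x − y = 34 − (-5) = 39. Step 2 — v_13(39) = 1 (factor: 39 = (13^1 · 3); the sign does not affect v_p). Step 3 — |x − y|_13 = 13^{-1} = 1/13.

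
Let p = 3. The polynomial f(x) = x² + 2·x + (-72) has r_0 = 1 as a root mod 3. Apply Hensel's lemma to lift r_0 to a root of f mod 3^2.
r_1 = 7 (mod 9)

Hensel: r_{i+1} = r_i − f(r_i)·(f′(r_i))^{-1} mod 3^{i+2}, f′(x) = 2x + 2. Iterate:
  r_0 = 1 (mod 3)
  r_1 = 7 (mod 9)
Final: r = 7 satisfies f(r) ≡ 0 mod 3^2.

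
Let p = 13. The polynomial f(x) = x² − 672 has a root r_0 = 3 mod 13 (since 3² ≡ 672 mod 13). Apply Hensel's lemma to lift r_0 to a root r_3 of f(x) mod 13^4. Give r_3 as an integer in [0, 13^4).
r_3 = 11352 (mod 28561)

Hensel's recurrence: r_{i+1} = r_i − f(r_i)·(f′(r_i))^{-1} mod 13^{i+2}, with f′(x) = 2x. Iterate:
  r_0 = 3 (mod 13)
  r_1 = 29 (mod 169)
  r_2 = 367 (mod 2197)
  r_3 = 11352 (mod 28561)
Final: r_3 = 11352, and one checks f(r_3) ≡ 0 mod 13^4.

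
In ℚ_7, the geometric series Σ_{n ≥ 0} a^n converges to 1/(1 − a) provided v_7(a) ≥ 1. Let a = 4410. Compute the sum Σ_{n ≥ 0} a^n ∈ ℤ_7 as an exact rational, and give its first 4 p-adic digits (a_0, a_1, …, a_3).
Σ a^n = 1/(1 − a) = -1/4409;  first 4 digits = (1, 0, 6, 5)

v_7(a) = 2 ≥ 1, so the series converges in ℤ_7 to 1/(1 − a) = 1/(1 − 4410) = -1/4409. Expand this rational in ℤ_7: compute digits iteratively via d_i = x_i mod 7, x_{i+1} = (x_i − d_i)/7. The first 4 digits are (1, 0, 6, 5).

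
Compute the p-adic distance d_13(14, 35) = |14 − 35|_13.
d_13(14, 35) = 1

Step 1 — x − y = 14 − 35 = -21. Step 2 — v_13(-21) = 0 (factor: -21 = −(13^0 · 21); the sign does not affect v_p). Step 3 — |x − y|_13 = 13^{0} = 1.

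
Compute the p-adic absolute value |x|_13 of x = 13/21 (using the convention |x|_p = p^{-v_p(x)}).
|13/21|_13 = 1/13

Step 1 — compute v_13(x) by factoring powers of 13 out of the numerator and denominator: v_13(13/21) = 1. Step 2 — apply |x|_p = p^{-v_p(x)} = 13^{-1} = 1/13.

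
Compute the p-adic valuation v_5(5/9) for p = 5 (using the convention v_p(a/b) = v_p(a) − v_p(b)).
v_5(5/9) = 1

Factor powers of 5 from the numerator and denominator of the reduced fraction: 5 = 5^1 · 1 and 9 = 5^0 · 9. Apply v_p(a/b) = v_p(a) − v_p(b): v_5(5/9) = 1 − 0 = 1.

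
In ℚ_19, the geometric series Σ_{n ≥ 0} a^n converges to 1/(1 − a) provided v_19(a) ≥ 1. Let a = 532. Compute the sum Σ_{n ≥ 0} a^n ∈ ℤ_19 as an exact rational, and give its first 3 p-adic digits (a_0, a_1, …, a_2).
Σ a^n = 1/(1 − a) = -1/531;  first 3 digits = (1, 9, 6)

v_19(a) = 1 ≥ 1, so the series converges in ℤ_19 to 1/(1 − a) = 1/(1 − 532) = -1/531. Expand this rational in ℤ_19: compute digits iteratively via d_i = x_i mod 19, x_{i+1} = (x_i − d_i)/19. The first 3 digits are (1, 9, 6).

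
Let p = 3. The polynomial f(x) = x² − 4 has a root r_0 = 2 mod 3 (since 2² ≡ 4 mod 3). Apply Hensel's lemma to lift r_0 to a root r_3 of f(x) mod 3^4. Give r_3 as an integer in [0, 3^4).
r_3 = 2 (mod 81)

Hensel's recurrence: r_{i+1} = r_i − f(r_i)·(f′(r_i))^{-1} mod 3^{i+2}, with f′(x) = 2x. Iterate:
  r_0 = 2 (mod 3)
  r_1 = 2 (mod 9)
  r_2 = 2 (mod 27)
  r_3 = 2 (mod 81)
Final: r_3 = 2, and one checks f(r_3) ≡ 0 mod 3^4.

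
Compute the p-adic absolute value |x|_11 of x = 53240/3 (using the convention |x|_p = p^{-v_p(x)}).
|53240/3|_11 = 1/1331

Step 1 — compute v_11(x) by factoring powers of 11 out of the numerator and denominator: v_11(53240/3) = 3. Step 2 — apply |x|_p = p^{-v_p(x)} = 11^{-3} = 1/1331.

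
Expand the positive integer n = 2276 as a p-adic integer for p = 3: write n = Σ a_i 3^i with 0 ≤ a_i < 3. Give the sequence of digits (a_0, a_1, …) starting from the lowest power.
(a_0, a_1, …) = (2, 2, 0, 0, 1, 0, 0, 1)

Repeated division by 3 gives the digits low-to-high: 2276 = 2 + 2·3^1 + 1·3^4 + 1·3^7. Digit sequence: (2, 2, 0, 0, 1, 0, 0, 1).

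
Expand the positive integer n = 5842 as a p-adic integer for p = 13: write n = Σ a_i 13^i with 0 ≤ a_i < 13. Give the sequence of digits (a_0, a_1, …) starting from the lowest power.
(a_0, a_1, …) = (5, 7, 8, 2)

Repeated division by 13 gives the digits low-to-high: 5842 = 5 + 7·13^1 + 8·13^2 + 2·13^3. Digit sequence: (5, 7, 8, 2).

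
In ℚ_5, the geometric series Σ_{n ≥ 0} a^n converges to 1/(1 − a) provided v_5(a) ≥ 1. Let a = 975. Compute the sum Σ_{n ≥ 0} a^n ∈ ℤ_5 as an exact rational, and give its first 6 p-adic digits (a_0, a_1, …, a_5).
Σ a^n = 1/(1 − a) = -1/974;  first 6 digits = (1, 0, 4, 2, 2, 4)

v_5(a) = 2 ≥ 1, so the series converges in ℤ_5 to 1/(1 − a) = 1/(1 − 975) = -1/974. Expand this rational in ℤ_5: compute digits iteratively via d_i = x_i mod 5, x_{i+1} = (x_i − d_i)/5. The first 6 digits are (1, 0, 4, 2, 2, 4).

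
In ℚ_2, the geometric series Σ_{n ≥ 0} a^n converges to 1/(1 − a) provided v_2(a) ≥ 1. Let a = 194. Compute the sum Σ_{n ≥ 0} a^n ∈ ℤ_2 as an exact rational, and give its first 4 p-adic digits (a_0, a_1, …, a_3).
Σ a^n = 1/(1 − a) = -1/193;  first 4 digits = (1, 1, 1, 1)

v_2(a) = 1 ≥ 1, so the series converges in ℤ_2 to 1/(1 − a) = 1/(1 − 194) = -1/193. Expand this rational in ℤ_2: compute digits iteratively via d_i = x_i mod 2, x_{i+1} = (x_i − d_i)/2. The first 4 digits are (1, 1, 1, 1).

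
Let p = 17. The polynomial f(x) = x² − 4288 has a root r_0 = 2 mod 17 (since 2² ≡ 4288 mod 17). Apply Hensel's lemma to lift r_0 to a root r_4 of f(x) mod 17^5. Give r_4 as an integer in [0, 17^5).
r_4 = 44712 (mod 1419857)

Hensel's recurrence: r_{i+1} = r_i − f(r_i)·(f′(r_i))^{-1} mod 17^{i+2}, with f′(x) = 2x. Iterate:
  r_0 = 2 (mod 17)
  r_1 = 206 (mod 289)
  r_2 = 495 (mod 4913)
  r_3 = 44712 (mod 83521)
  r_4 = 44712 (mod 1419857)
Final: r_4 = 44712, and one checks f(r_4) ≡ 0 mod 17^5.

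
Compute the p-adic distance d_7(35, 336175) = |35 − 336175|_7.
d_7(35, 336175) = 1/16807

Step 1 — x − y = 35 − 336175 = -336140. Step 2 — v_7(-336140) = 5 (factor: -336140 = −(7^5 · 20); the sign does not affect v_p). Step 3 — |x − y|_7 = 7^{-5} = 1/16807.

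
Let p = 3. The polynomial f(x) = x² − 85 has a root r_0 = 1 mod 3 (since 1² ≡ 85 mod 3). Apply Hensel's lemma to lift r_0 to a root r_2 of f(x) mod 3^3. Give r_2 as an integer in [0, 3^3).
r_2 = 25 (mod 27)

Hensel's recurrence: r_{i+1} = r_i − f(r_i)·(f′(r_i))^{-1} mod 3^{i+2}, with f′(x) = 2x. Iterate:
  r_0 = 1 (mod 3)
  r_1 = 7 (mod 9)
  r_2 = 25 (mod 27)
Final: r_2 = 25, and one checks f(r_2) ≡ 0 mod 3^3.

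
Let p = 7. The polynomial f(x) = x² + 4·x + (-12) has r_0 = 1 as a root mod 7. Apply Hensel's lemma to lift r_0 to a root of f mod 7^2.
r_1 = 43 (mod 49)

Hensel: r_{i+1} = r_i − f(r_i)·(f′(r_i))^{-1} mod 7^{i+2}, f′(x) = 2x + 4. Iterate:
  r_0 = 1 (mod 7)
  r_1 = 43 (mod 49)
Final: r = 43 satisfies f(r) ≡ 0 mod 7^2.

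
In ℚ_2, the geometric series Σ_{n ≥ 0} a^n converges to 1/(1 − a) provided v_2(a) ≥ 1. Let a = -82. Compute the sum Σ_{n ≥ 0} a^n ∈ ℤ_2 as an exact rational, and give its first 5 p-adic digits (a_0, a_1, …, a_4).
Σ a^n = 1/(1 − a) = 1/83;  first 5 digits = (1, 1, 0, 1, 1)

v_2(a) = 1 ≥ 1, so the series converges in ℤ_2 to 1/(1 − a) = 1/(1 − (-82)) = 1/83. Expand this rational in ℤ_2: compute digits iteratively via d_i = x_i mod 2, x_{i+1} = (x_i − d_i)/2. The first 5 digits are (1, 1, 0, 1, 1).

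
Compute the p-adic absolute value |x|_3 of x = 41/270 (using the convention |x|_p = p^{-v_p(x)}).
|41/270|_3 = 27

Step 1 — compute v_3(x) by factoring powers of 3 out of the numerator and denominator: v_3(41/270) = -3. Step 2 — apply |x|_p = p^{-v_p(x)} = 3^{3} = 27.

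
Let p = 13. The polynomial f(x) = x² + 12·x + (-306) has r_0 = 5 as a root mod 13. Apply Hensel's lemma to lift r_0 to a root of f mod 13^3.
r_2 = 1006 (mod 2197)

Hensel: r_{i+1} = r_i − f(r_i)·(f′(r_i))^{-1} mod 13^{i+2}, f′(x) = 2x + 12. Iterate:
  r_0 = 5 (mod 13)
  r_1 = 161 (mod 169)
  r_2 = 1006 (mod 2197)
Final: r = 1006 satisfies f(r) ≡ 0 mod 13^3.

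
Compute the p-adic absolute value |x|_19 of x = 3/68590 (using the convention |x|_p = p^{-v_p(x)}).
|3/68590|_19 = 6859

Step 1 — compute v_19(x) by factoring powers of 19 out of the numerator and denominator: v_19(3/68590) = -3. Step 2 — apply |x|_p = p^{-v_p(x)} = 19^{3} = 6859.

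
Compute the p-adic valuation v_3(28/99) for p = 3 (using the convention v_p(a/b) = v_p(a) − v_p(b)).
v_3(28/99) = -2

Factor powers of 3 from the numerator and denominator of the reduced fraction: 28 = 3^0 · 28 and 99 = 3^2 · 11. Apply v_p(a/b) = v_p(a) − v_p(b): v_3(28/99) = 0 − 2 = -2.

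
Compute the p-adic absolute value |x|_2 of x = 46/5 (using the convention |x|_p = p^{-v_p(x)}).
|46/5|_2 = 1/2

Step 1 — compute v_2(x) by factoring powers of 2 out of the numerator and denominator: v_2(46/5) = 1. Step 2 — apply |x|_p = p^{-v_p(x)} = 2^{-1} = 1/2.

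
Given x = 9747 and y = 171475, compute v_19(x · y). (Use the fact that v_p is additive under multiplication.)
v_19(1671366825) = 5

v_p(x) = 2 (factor: 9747 = 19^2 · 27); v_p(y) = 3 (factor: 171475 = 19^3 · 25). Additivity: v_p(xy) = v_p(x) + v_p(y) = 2 + 3 = 5. (Direct check: xy = 1671366825 = 19^5 · (675).)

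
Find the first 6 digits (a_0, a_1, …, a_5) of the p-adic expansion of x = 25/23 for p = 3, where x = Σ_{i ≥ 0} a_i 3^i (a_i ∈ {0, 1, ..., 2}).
(a_0, …, a_5) = (2, 1, 1, 2, 1, 2)

v_3(25/23) = 0 (numerator and denominator both coprime to 3), so x ∈ ℤ_3^×. Compute digits iteratively via a_i = x_i mod 3, x_{i+1} = (x_i − a_i)/3, with x_0 = x:
  x_0 = 25/23;  a_0 = 2;  x_1 = (x_0 − 2)/3 = -7/23
  x_1 = -7/23;  a_1 = 1;  x_2 = (x_1 − 1)/3 = -10/23
  x_2 = -10/23;  a_2 = 1;  x_3 = (x_2 − 1)/3 = -11/23
  x_3 = -11/23;  a_3 = 2;  x_4 = (x_3 − 2)/3 = -19/23
  x_4 = -19/23;  a_4 = 1;  x_5 = (x_4 − 1)/3 = -14/23
  x_5 = -14/23;  a_5 = 2;  x_6 = (x_5 − 2)/3 = -20/23
Digits: (2, 1, 1, 2, 1, 2).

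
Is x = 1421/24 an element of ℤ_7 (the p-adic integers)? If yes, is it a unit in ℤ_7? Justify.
x ∈ ℤ_7 but not a unit; v_7(x) = 2 > 0

ℤ_7 = {x ∈ ℚ_7 : v_7(x) ≥ 0} and ℤ_7^× = {x ∈ ℤ_7 : v_7(x) = 0}. Here v_7(1421/24) = v_7(num) − v_7(den) = 2; compare against these criteria.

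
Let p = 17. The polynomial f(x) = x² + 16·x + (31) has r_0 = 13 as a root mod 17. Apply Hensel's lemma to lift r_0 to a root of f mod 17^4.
r_3 = 45913 (mod 83521)

Hensel: r_{i+1} = r_i − f(r_i)·(f′(r_i))^{-1} mod 17^{i+2}, f′(x) = 2x + 16. Iterate:
  r_0 = 13 (mod 17)
  r_1 = 251 (mod 289)
  r_2 = 1696 (mod 4913)
  r_3 = 45913 (mod 83521)
Final: r = 45913 satisfies f(r) ≡ 0 mod 17^4.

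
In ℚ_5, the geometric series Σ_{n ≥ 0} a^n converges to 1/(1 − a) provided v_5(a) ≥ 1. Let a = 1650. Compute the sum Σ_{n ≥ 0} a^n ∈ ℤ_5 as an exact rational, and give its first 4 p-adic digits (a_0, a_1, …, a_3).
Σ a^n = 1/(1 − a) = -1/1649;  first 4 digits = (1, 0, 1, 3)

v_5(a) = 2 ≥ 1, so the series converges in ℤ_5 to 1/(1 − a) = 1/(1 − 1650) = -1/1649. Expand this rational in ℤ_5: compute digits iteratively via d_i = x_i mod 5, x_{i+1} = (x_i − d_i)/5. The first 4 digits are (1, 0, 1, 3).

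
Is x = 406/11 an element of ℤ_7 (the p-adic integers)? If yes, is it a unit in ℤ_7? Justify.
x ∈ ℤ_7 but not a unit; v_7(x) = 1 > 0

ℤ_7 = {x ∈ ℚ_7 : v_7(x) ≥ 0} and ℤ_7^× = {x ∈ ℤ_7 : v_7(x) = 0}. Here v_7(406/11) = v_7(num) − v_7(den) = 1; compare against these criteria.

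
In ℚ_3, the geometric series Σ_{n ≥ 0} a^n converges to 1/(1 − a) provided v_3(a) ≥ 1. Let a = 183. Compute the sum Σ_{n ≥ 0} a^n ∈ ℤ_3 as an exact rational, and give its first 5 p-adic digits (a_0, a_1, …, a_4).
Σ a^n = 1/(1 − a) = -1/182;  first 5 digits = (1, 1, 0, 0, 0)

v_3(a) = 1 ≥ 1, so the series converges in ℤ_3 to 1/(1 − a) = 1/(1 − 183) = -1/182. Expand this rational in ℤ_3: compute digits iteratively via d_i = x_i mod 3, x_{i+1} = (x_i − d_i)/3. The first 5 digits are (1, 1, 0, 0, 0).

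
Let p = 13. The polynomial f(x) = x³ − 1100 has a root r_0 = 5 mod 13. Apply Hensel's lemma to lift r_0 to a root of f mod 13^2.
r_1 = 18 (mod 169)

Hensel: r_{i+1} = r_i − f(r_i)/f′(r_i) mod 13^{i+2}, where f′(x) = 3x². Iterate:
  r_0 = 5 (mod 13)
  r_1 = 18 (mod 169)
Final: r = 18 with f(r) ≡ 0 mod 13^2.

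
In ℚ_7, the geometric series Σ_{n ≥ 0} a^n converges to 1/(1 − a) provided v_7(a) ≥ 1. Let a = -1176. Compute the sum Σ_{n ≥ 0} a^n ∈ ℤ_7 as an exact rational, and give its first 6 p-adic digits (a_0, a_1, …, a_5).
Σ a^n = 1/(1 − a) = 1/1177;  first 6 digits = (1, 0, 4, 3, 1, 5)

v_7(a) = 2 ≥ 1, so the series converges in ℤ_7 to 1/(1 − a) = 1/(1 − (-1176)) = 1/1177. Expand this rational in ℤ_7: compute digits iteratively via d_i = x_i mod 7, x_{i+1} = (x_i − d_i)/7. The first 6 digits are (1, 0, 4, 3, 1, 5).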